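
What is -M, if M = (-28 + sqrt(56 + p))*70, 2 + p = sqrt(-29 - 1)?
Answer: 1960 - 70*sqrt(54 + I*sqrt(30)) ≈ 1444.9 - 26.054*I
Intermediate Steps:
p = -2 + I*sqrt(30) (p = -2 + sqrt(-29 - 1) = -2 + sqrt(-30) = -2 + I*sqrt(30) ≈ -2.0 + 5.4772*I)
M = -1960 + 70*sqrt(54 + I*sqrt(30)) (M = (-28 + sqrt(56 + (-2 + I*sqrt(30))))*70 = (-28 + sqrt(54 + I*sqrt(30)))*70 = -1960 + 70*sqrt(54 + I*sqrt(30)) ≈ -1444.9 + 26.054*I)
-M = -(-1960 + 70*sqrt(54 + I*sqrt(30))) = 1960 - 70*sqrt(54 + I*sqrt(30))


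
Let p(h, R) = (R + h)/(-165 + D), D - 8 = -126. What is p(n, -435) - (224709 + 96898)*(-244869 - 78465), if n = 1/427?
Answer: 12565829956523402/120841 ≈ 1.0399e+11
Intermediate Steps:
D = -118 (D = 8 - 126 = -118)
n = 1/427 ≈ 0.0023419
p(h, R) = -R/283 - h/283 (p(h, R) = (R + h)/(-165 - 118) = (R + h)/(-283) = (R + h)*(-1/283) = -R/283 - h/283)
p(n, -435) - (224709 + 96898)*(-244869 - 78465) = (-1/283*(-435) - 1/283*1/427) - (224709 + 96898)*(-244869 - 78465) = (435/283 - 1/120841) - 321607*(-323334) = 185744/120841 - 1*(-103986477738) = 185744/120841 + 103986477738 = 12565829956523402/120841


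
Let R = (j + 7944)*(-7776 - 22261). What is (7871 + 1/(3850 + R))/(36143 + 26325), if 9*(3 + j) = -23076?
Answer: 317801658557/2522225131083 ≈ 0.12600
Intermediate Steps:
j = -2567 (j = -3 + (⅑)*(-23076) = -3 - 2564 = -2567)
R = -161508949 (R = (-2567 + 7944)*(-7776 - 22261) = 5377*(-30037) = -161508949)
(7871 + 1/(3850 + R))/(36143 + 26325) = (7871 + 1/(3850 - 161508949))/(36143 + 26325) = (7871 + 1/(-161505099))/62468 = (7871 - 1/161505099)*(1/62468) = (1271206634228/161505099)*(1/62468) = 317801658557/2522225131083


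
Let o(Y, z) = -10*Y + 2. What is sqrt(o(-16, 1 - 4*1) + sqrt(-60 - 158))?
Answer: sqrt(162 + I*sqrt(218)) ≈ 12.741 + 0.57942*I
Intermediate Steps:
o(Y, z) = 2 - 10*Y
sqrt(o(-16, 1 - 4*1) + sqrt(-60 - 158)) = sqrt((2 - 10*(-16)) + sqrt(-60 - 158)) = sqrt((2 + 160) + sqrt(-218)) = sqrt(162 + I*sqrt(218))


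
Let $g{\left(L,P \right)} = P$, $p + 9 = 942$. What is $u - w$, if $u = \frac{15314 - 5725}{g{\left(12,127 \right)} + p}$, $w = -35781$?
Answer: $\frac{37937449}{1060} \approx 35790.0$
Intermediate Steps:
$p = 933$ ($p = -9 + 942 = 933$)
$u = \frac{9589}{1060}$ ($u = \frac{15314 - 5725}{127 + 933} = \frac{9589}{1060} \approx 9.0462$)
$u - w = \frac{9589}{1060} - -35781 = \frac{9589}{1060} + 35781 = \frac{37937449}{1060}$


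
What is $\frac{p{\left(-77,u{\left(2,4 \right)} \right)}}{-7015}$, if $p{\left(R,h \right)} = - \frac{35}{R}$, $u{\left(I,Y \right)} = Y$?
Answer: $- \frac{1}{15433} \approx -6.4796 \cdot 10^{-5}$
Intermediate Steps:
$\frac{p{\left(-77,u{\left(2,4 \right)} \right)}}{-7015} = \frac{\left(-35\right) \frac{1}{-77}}{-7015} = \left(-35\right) \left(- \frac{1}{77}\right) \left(- \frac{1}{7015}\right) = \frac{5}{11} \left(- \frac{1}{7015}\right) = - \frac{1}{15433}$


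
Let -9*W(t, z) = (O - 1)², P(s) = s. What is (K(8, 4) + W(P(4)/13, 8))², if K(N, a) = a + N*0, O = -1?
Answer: 1024/81 ≈ 12.642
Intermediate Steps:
W(t, z) = -4/9 (W(t, z) = -(-1 - 1)²/9 = -⅑*(-2)² = -⅑*4 = -4/9)
K(N, a) = a (K(N, a) = a + 0 = a)
(K(8, 4) + W(P(4)/13, 8))² = (4 - 4/9)² = (32/9)² = 1024/81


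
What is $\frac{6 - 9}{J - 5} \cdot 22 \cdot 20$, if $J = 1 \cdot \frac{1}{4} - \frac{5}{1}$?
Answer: $\frac{1760}{13} \approx 135.38$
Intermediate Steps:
$J = - \frac{19}{4}$ ($J = 1 \cdot \frac{1}{4} - 5 = \frac{1}{4} - 5 = - \frac{19}{4} \approx -4.75$)
$\frac{6 - 9}{J - 5} \cdot 22 \cdot 20 = \frac{6 - 9}{- \frac{19}{4} - 5} \cdot 22 \cdot 20 = - \frac{3}{- \frac{39}{4}} \cdot 22 \cdot 20 = \left(-3\right) \left(- \frac{4}{39}\right) 22 \cdot 20 = \frac{4}{13} \cdot 22 \cdot 20 = \frac{88}{13} \cdot 20 = \frac{1760}{13}$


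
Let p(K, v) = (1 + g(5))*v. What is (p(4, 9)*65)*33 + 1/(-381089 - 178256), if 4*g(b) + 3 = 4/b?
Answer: 19436679401/2237380 ≈ 8687.3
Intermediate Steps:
g(b) = -¾ + 1/b (g(b) = -¾ + (4/b)/4 = -¾ + 1/b)
p(K, v) = 9*v/20 (p(K, v) = (1 + (-¾ + 1/5))*v = (1 + (-¾ + ⅕))*v = (1 - 11/20)*v = 9*v/20)
(p(4, 9)*65)*33 + 1/(-381089 - 178256) = (((9/20)*9)*65)*33 + 1/(-381089 - 178256) = ((81/20)*65)*33 + 1/(-559345) = (1053/4)*33 - 1/559345 = 34749/4 - 1/559345 = 19436679401/2237380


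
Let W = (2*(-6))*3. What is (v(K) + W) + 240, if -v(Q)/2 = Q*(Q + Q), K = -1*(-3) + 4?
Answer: 8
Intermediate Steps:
K = 7 (K = 3 + 4 = 7)
v(Q) = -4*Q² (v(Q) = -2*Q*(Q + Q) = -2*Q*2*Q = -4*Q²)
W = -36 (W = -12*3 = -36)
(v(K) + W) + 240 = (-4*7² - 36) + 240 = (-4*49 - 36) + 240 = (-196 - 36) + 240 = -232 + 240 = 8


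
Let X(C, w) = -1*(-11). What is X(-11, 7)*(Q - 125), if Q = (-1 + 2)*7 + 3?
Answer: -1265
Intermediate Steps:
X(C, w) = 11
Q = 10 (Q = 1*7 + 3 = 7 + 3 = 10)
X(-11, 7)*(Q - 125) = 11*(10 - 125) = 11*(-115) = -1265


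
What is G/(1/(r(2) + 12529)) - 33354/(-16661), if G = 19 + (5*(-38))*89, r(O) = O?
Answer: -3526485903627/16661 ≈ -2.1166e+8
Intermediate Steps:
G = -16891 (G = 19 - 190*89 = 19 - 16910 = -16891)
G/(1/(r(2) + 12529)) - 33354/(-16661) = -16891/(1/(2 + 12529)) - 33354/(-16661) = -16891/(1/12531) - 33354*(-1/16661) = -16891/1/12531 + 33354/16661 = -16891*12531 + 33354/16661 = -211661121 + 33354/16661 = -3526485903627/16661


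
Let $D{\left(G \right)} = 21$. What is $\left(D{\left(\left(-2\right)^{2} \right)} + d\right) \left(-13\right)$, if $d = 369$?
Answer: $-5070$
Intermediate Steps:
$\left(D{\left(\left(-2\right)^{2} \right)} + d\right) \left(-13\right) = \left(21 + 369\right) \left(-13\right) = 390 \left(-13\right) = -5070$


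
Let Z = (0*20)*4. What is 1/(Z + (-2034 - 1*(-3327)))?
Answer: 1/1293 ≈ 0.00077340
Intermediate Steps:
Z = 0 (Z = 0*4 = 0)
1/(Z + (-2034 - 1*(-3327))) = 1/(0 + (-2034 - 1*(-3327))) = 1/(0 + (-2034 + 3327)) = 1/(0 + 1293) = 1/1293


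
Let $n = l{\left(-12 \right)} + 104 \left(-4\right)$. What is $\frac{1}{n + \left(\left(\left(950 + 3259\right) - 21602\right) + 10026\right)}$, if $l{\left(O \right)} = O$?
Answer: $- \frac{1}{7795} \approx -0.00012829$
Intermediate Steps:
$n = -428$ ($n = -12 + 104 \left(-4\right) = -12 - 416 = -428$)
$\frac{1}{n + \left(\left(\left(950 + 3259\right) - 21602\right) + 10026\right)} = \frac{1}{-428 + \left(\left(\left(950 + 3259\right) - 21602\right) + 10026\right)} = \frac{1}{-428 + \left(\left(4209 - 21602\right) + 10026\right)} = \frac{1}{-428 + \left(-17393 + 10026\right)} = \frac{1}{-428 - 7367} = \frac{1}{-7795} = - \frac{1}{7795}$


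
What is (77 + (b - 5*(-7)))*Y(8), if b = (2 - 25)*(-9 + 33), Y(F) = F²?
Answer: -28160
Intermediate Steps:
b = -552 (b = -23*24 = -552)
(77 + (b - 5*(-7)))*Y(8) = (77 + (-552 - 5*(-7)))*8² = (77 + (-552 + 35))*64 = (77 - 517)*64 = -440*64 = -28160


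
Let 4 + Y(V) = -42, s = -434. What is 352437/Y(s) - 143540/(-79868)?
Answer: -7035458869/918482 ≈ -7659.9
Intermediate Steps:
Y(V) = -46 (Y(V) = -4 - 42 = -46)
352437/Y(s) - 143540/(-79868) = 352437/(-46) - 143540/(-79868) = 352437*(-1/46) - 143540*(-1/79868) = -352437/46 + 35885/19967 = -7035458869/918482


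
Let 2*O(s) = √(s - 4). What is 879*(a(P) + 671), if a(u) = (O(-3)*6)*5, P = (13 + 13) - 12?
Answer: 589809 + 13185*I*√7 ≈ 5.8981e+5 + 34884.0*I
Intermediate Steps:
P = 14 (P = 26 - 12 = 14)
O(s) = √(-4 + s)/2 (O(s) = √(s - 4)/2 = √(-4 + s)/2)
a(u) = 15*I*√7 (a(u) = ((√(-4 - 3)/2)*6)*5 = ((√(-7)/2)*6)*5 = (((I*√7)/2)*6)*5 = ((I*√7/2)*6)*5 = (3*I*√7)*5 = 15*I*√7)
879*(a(P) + 671) = 879*(15*I*√7 + 671) = 879*(671 + 15*I*√7) = 589809 + 13185*I*√7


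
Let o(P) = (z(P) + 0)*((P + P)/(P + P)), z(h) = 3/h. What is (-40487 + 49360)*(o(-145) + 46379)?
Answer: 59670499096/145 ≈ 4.1152e+8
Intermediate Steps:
o(P) = 3/P (o(P) = (3/P + 0)*((P + P)/(P + P)) = (3/P)*((2*P)/((2*P))) = (3/P)*((2*P)*(1/(2*P))) = (3/P)*1 = 3/P)
(-40487 + 49360)*(o(-145) + 46379) = (-40487 + 49360)*(3/(-145) + 46379) = 8873*(3*(-1/145) + 46379) = 8873*(-3/145 + 46379) = 8873*(6724952/145) = 59670499096/145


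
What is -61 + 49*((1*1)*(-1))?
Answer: -110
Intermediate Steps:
-61 + 49*((1*1)*(-1)) = -61 + 49*(1*(-1)) = -61 + 49*(-1) = -61 - 49 = -110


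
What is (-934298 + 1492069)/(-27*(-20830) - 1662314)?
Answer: -557771/1099904 ≈ -0.50711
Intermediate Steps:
(-934298 + 1492069)/(-27*(-20830) - 1662314) = 557771/(562410 - 1662314) = 557771/(-1099904) = 557771*(-1/1099904) = -557771/1099904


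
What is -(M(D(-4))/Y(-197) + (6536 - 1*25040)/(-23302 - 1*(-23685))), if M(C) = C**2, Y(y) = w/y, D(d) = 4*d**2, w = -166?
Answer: -152987816/31789 ≈ -4812.6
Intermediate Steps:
Y(y) = -166/y
-(M(D(-4))/Y(-197) + (6536 - 1*25040)/(-23302 - 1*(-23685))) = -((4*(-4)**2)**2/((-166/(-197))) + (6536 - 1*25040)/(-23302 - 1*(-23685))) = -((4*16)**2/((-166*(-1/197))) + (6536 - 25040)/(-23302 + 23685)) = -(64**2/(166/197) - 18504/383) = -(4096*(197/166) - 18504*1/383) = -(403456/83 - 18504/383) = -1*152987816/31789 = -152987816/31789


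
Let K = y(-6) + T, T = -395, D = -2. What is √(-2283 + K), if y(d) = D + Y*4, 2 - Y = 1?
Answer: 2*I*√669 ≈ 51.73*I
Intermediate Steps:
Y = 1 (Y = 2 - 1*1 = 2 - 1 = 1)
y(d) = 2 (y(d) = -2 + 1*4 = -2 + 4 = 2)
K = -393 (K = 2 - 395 = -393)
√(-2283 + K) = √(-2283 - 393) = √(-2676) = 2*I*√669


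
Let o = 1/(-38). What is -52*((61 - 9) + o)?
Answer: -51350/19 ≈ -2702.6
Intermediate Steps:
o = -1/38 ≈ -0.026316
-52*((61 - 9) + o) = -52*((61 - 9) - 1/38) = -52*(52 - 1/38) = -52*1975/38 = -51350/19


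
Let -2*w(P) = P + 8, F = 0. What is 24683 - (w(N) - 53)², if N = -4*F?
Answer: 21434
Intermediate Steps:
N = 0 (N = -4*0 = 0)
w(P) = -4 - P/2 (w(P) = -(P + 8)/2 = -(8 + P)/2 = -4 - P/2)
24683 - (w(N) - 53)² = 24683 - ((-4 - ½*0) - 53)² = 24683 - ((-4 + 0) - 53)² = 24683 - (-4 - 53)² = 24683 - 1*(-57)² = 24683 - 1*3249 = 24683 - 3249 = 21434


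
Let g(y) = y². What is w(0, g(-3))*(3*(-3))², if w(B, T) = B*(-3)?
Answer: 0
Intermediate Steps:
w(B, T) = -3*B
w(0, g(-3))*(3*(-3))² = (-3*0)*(3*(-3))² = 0*(-9)² = 0*81 = 0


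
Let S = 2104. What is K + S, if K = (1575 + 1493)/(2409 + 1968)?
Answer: 9212276/4377 ≈ 2104.7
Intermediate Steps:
K = 3068/4377 ≈ 0.70094
K + S = 3068/4377 + 2104 = 9212276/4377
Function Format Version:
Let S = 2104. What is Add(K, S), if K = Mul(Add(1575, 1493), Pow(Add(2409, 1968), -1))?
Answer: Rational(9212276, 4377) ≈ 2104.7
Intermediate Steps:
K = Rational(3068, 4377) (K = Mul(3068, Pow(4377, -1)) = Mul(3068, Rational(1, 4377)) = Rational(3068, 4377) ≈ 0.70094)
Add(K, S) = Add(Rational(3068, 4377), 2104) = Rational(9212276, 4377)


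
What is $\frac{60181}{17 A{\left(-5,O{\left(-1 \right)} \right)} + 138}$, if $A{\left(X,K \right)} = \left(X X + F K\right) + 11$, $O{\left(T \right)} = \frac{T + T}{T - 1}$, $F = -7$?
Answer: $\frac{60181}{631} \approx 95.374$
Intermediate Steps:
$O{\left(T \right)} = \frac{2 T}{-1 + T}$
$A{\left(X,K \right)} = 11 + X^{2} - 7 K$ ($A{\left(X,K \right)} = \left(X X - 7 K\right) + 11 = \left(X^{2} - 7 K\right) + 11 = 11 + X^{2} - 7 K$)
$\frac{60181}{17 A{\left(-5,O{\left(-1 \right)} \right)} + 138} = \frac{60181}{17 \left(11 + \left(-5\right)^{2} - 7 \cdot 2 \left(-1\right) \frac{1}{-1 - 1}\right) + 138} = \frac{60181}{17 \left(11 + 25 - 7 \cdot 2 \left(-1\right) \frac{1}{-2}\right) + 138} = \frac{60181}{17 \left(11 + 25 - 7 \cdot 2 \left(-1\right) \left(- \frac{1}{2}\right)\right) + 138} = \frac{60181}{17 \left(11 + 25 - 7\right) + 138} = \frac{60181}{17 \cdot 29 + 138} = \frac{60181}{493 + 138} = \frac{60181}{631}$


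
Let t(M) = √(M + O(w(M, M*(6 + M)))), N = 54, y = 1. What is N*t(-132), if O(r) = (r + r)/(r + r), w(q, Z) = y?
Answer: 54*I*√131 ≈ 618.06*I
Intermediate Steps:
w(q, Z) = 1
O(r) = 1 (O(r) = (2*r)/((2*r)) = (2*r)*(1/(2*r)) = 1)
t(M) = √(1 + M) (t(M) = √(M + 1) = √(1 + M))
N*t(-132) = 54*√(1 - 132) = 54*√(-131) = 54*(I*√131) = 54*I*√131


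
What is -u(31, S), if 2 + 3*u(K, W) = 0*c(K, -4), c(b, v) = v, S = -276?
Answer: ⅔ ≈ 0.66667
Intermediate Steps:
u(K, W) = -⅔ (u(K, W) = -⅔ + (0*(-4))/3 = -⅔ + (⅓)*0 = -⅔ + 0 = -⅔)
-u(31, S) = -1*(-⅔) = ⅔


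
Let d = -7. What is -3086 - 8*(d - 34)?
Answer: -2758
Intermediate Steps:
-3086 - 8*(d - 34) = -3086 - 8*(-7 - 34) = -3086 - 8*(-41) = -3086 + 328 = -2758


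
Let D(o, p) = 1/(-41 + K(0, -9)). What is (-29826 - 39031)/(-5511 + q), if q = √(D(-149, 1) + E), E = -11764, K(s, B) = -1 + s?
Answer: 15937778934/1276081171 + 68857*I*√20751738/1276081171 ≈ 12.49 + 0.24581*I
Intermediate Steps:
D(o, p) = -1/42 (D(o, p) = 1/(-41 + (-1 + 0)) = 1/(-41 - 1) = 1/(-42) = -1/42)
q = I*√20751738/42 (q = √(-1/42 - 11764) = √(-494089/42) = I*√20751738/42 ≈ 108.46*I)
(-29826 - 39031)/(-5511 + q) = (-29826 - 39031)/(-5511 + I*√20751738/42) = -68857/(-5511 + I*√20751738/42)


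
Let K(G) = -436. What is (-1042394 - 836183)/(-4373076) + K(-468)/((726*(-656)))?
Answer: 18678963101/43389660072 ≈ 0.43049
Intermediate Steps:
(-1042394 - 836183)/(-4373076) + K(-468)/((726*(-656))) = (-1042394 - 836183)/(-4373076) - 436/(726*(-656)) = -1878577*(-1/4373076) - 436/(-476256) = 1878577/4373076 - 436*(-1/476256) = 1878577/4373076 + 109/119064 = 18678963101/43389660072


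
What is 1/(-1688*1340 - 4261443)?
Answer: -1/6523363 ≈ -1.5330e-7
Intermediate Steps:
1/(-1688*1340 - 4261443) = 1/(-2261920 - 4261443) = 1/(-6523363) = -1/6523363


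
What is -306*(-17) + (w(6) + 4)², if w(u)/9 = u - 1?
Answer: 7603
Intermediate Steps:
w(u) = -9 + 9*u (w(u) = 9*(u - 1) = 9*(-1 + u) = -9 + 9*u)
-306*(-17) + (w(6) + 4)² = -306*(-17) + ((-9 + 9*6) + 4)² = 5202 + ((-9 + 54) + 4)² = 5202 + (45 + 4)² = 5202 + 49² = 5202 + 2401 = 7603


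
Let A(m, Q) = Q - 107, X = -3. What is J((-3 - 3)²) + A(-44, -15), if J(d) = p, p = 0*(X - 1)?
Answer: -122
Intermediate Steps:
A(m, Q) = -107 + Q
p = 0 (p = 0*(-3 - 1) = 0*(-4) = 0)
J(d) = 0
J((-3 - 3)²) + A(-44, -15) = 0 + (-107 - 15) = 0 - 122 = -122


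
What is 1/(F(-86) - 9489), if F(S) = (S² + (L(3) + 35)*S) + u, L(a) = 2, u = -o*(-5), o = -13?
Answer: -1/5340 ≈ -0.00018727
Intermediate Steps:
u = -65 (u = -1*(-13)*(-5) = 13*(-5) = -65)
F(S) = -65 + S² + 37*S (F(S) = (S² + (2 + 35)*S) - 65 = (S² + 37*S) - 65 = -65 + S² + 37*S)
1/(F(-86) - 9489) = 1/((-65 + (-86)² + 37*(-86)) - 9489) = 1/((-65 + 7396 - 3182) - 9489) = 1/(4149 - 9489) = 1/(-5340) = -1/5340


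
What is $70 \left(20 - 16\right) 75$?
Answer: $21000$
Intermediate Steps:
$70 \left(20 - 16\right) 75 = 70 \cdot 4 \cdot 75 = 280 \cdot 75 = 21000$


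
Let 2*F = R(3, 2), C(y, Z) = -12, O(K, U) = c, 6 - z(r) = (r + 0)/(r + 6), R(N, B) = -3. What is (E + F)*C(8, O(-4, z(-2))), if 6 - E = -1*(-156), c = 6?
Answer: 1818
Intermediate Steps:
z(r) = 6 - r/(6 + r) (z(r) = 6 - (r + 0)/(r + 6) = 6 - r/(6 + r))
O(K, U) = 6
F = -3/2 (F = (½)*(-3) = -3/2 ≈ -1.5000)
E = -150 (E = 6 - (-1)*(-156) = 6 - 1*156 = 6 - 156 = -150)
(E + F)*C(8, O(-4, z(-2))) = (-150 - 3/2)*(-12) = -303/2*(-12) = 1818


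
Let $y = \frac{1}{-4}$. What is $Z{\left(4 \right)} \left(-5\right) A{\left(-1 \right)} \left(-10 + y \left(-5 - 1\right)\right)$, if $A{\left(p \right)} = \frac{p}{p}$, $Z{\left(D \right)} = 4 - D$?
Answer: $0$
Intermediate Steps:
$y = - \frac{1}{4} \approx -0.25$
$A{\left(p \right)} = 1$
$Z{\left(4 \right)} \left(-5\right) A{\left(-1 \right)} \left(-10 + y \left(-5 - 1\right)\right) = \left(4 - 4\right) \left(-5\right) 1 \left(-10 - \frac{-5 - 1}{4}\right) = \left(4 - 4\right) \left(-5\right) 1 \left(-10 - - \frac{3}{2}\right) = 0 \left(-5\right) 1 \left(-10 + \frac{3}{2}\right) = 0 \cdot 1 \left(- \frac{17}{2}\right) = 0 \left(- \frac{17}{2}\right) = 0$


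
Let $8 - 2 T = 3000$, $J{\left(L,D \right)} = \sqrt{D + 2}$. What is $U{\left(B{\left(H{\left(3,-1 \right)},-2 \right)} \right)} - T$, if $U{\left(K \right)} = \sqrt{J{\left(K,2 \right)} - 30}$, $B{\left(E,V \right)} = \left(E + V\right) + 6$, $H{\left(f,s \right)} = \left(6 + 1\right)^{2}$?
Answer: $1496 + 2 i \sqrt{7} \approx 1496.0 + 5.2915 i$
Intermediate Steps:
$H{\left(f,s \right)} = 49$ ($H{\left(f,s \right)} = 7^{2} = 49$)
$J{\left(L,D \right)} = \sqrt{2 + D}$
$B{\left(E,V \right)} = 6 + E + V$
$U{\left(K \right)} = 2 i \sqrt{7}$ ($U{\left(K \right)} = \sqrt{\sqrt{2 + 2} - 30} = \sqrt{\sqrt{4} - 30} = \sqrt{2 - 30} = \sqrt{-28} = 2 i \sqrt{7}$)
$T = -1496$ ($T = 4 - 1500 = -1496$)
$U{\left(B{\left(H{\left(3,-1 \right)},-2 \right)} \right)} - T = 2 i \sqrt{7} - -1496 = 2 i \sqrt{7} + 1496 = 1496 + 2 i \sqrt{7}$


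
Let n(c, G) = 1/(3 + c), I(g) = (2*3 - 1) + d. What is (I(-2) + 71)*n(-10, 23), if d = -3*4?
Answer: -64/7 ≈ -9.1429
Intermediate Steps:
d = -12
I(g) = -7 (I(g) = (2*3 - 1) - 12 = (6 - 1) - 12 = 5 - 12 = -7)
(I(-2) + 71)*n(-10, 23) = (-7 + 71)/(3 - 10) = 64/(-7) = 64*(-⅐) = -64/7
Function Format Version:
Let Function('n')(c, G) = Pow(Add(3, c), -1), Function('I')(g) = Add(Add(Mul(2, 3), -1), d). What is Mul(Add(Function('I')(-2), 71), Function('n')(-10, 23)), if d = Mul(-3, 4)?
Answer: Rational(-64, 7) ≈ -9.1429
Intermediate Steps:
d = -12
Function('I')(g) = -7 (Function('I')(g) = Add(Add(Mul(2, 3), -1), -12) = Add(Add(6, -1), -12) = Add(5, -12) = -7)
Mul(Add(Function('I')(-2), 71), Function('n')(-10, 23)) = Mul(Add(-7, 71), Pow(Add(3, -10), -1)) = Mul(64, Pow(-7, -1)) = Mul(64, Rational(-1, 7)) = Rational(-64, 7)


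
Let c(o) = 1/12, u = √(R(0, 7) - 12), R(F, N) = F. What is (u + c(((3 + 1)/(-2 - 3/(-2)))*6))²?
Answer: -1727/144 + I*√3/3 ≈ -11.993 + 0.57735*I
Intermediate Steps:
u = 2*I*√3 (u = √(0 - 12) = √(-12) = 2*I*√3 ≈ 3.4641*I)
c(o) = 1/12
(u + c(((3 + 1)/(-2 - 3/(-2)))*6))² = (2*I*√3 + 1/12)² = (1/12 + 2*I*√3)²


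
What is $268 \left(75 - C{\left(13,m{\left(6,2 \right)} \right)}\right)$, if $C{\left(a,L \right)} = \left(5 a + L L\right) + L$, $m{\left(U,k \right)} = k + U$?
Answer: $-16616$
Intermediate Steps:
$m{\left(U,k \right)} = U + k$
$C{\left(a,L \right)} = L + L^{2} + 5 a$ ($C{\left(a,L \right)} = \left(5 a + L^{2}\right) + L = \left(L^{2} + 5 a\right) + L = L + L^{2} + 5 a$)
$268 \left(75 - C{\left(13,m{\left(6,2 \right)} \right)}\right) = 268 \left(75 - \left(\left(6 + 2\right) + \left(6 + 2\right)^{2} + 5 \cdot 13\right)\right) = 268 \left(75 - \left(8 + 8^{2} + 65\right)\right) = 268 \left(75 - \left(8 + 64 + 65\right)\right) = 268 \left(75 - 137\right) = 268 \left(-62\right) = -16616$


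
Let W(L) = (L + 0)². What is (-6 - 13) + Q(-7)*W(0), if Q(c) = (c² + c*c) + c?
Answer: -19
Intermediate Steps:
W(L) = L²
Q(c) = c + 2*c² (Q(c) = (c² + c²) + c = 2*c² + c = c + 2*c²)
(-6 - 13) + Q(-7)*W(0) = (-6 - 13) - 7*(1 + 2*(-7))*0² = -19 - 7*(1 - 14)*0 = -19 - 7*(-13)*0 = -19 + 91*0 = -19 + 0 = -19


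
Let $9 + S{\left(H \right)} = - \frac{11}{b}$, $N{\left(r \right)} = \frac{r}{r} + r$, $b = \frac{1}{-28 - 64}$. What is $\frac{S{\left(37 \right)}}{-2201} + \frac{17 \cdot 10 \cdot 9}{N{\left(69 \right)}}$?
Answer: $\frac{329732}{15407} \approx 21.401$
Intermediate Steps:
$b = - \frac{1}{92}$ ($b = \frac{1}{-92} = - \frac{1}{92} \approx -0.01087$)
$N{\left(r \right)} = 1 + r$
$S{\left(H \right)} = 1003$ ($S{\left(H \right)} = -9 - \frac{11}{- \frac{1}{92}} = -9 - -1012 = -9 + 1012 = 1003$)
$\frac{S{\left(37 \right)}}{-2201} + \frac{17 \cdot 10 \cdot 9}{N{\left(69 \right)}} = \frac{1003}{-2201} + \frac{17 \cdot 10 \cdot 9}{1 + 69} = 1003 \left(- \frac{1}{2201}\right) + \frac{170 \cdot 9}{70} = - \frac{1003}{2201} + 1530 \cdot \frac{1}{70} = - \frac{1003}{2201} + \frac{153}{7} = \frac{329732}{15407}$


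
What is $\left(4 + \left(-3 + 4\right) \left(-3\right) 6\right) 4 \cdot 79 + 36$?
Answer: $-4388$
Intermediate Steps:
$\left(4 + \left(-3 + 4\right) \left(-3\right) 6\right) 4 \cdot 79 + 36 = \left(4 + 1 \left(-3\right) 6\right) 4 \cdot 79 + 36 = \left(4 - 18\right) 4 \cdot 79 + 36 = \left(-14\right) 4 \cdot 79 + 36 = \left(-56\right) 79 + 36 = -4424 + 36 = -4388$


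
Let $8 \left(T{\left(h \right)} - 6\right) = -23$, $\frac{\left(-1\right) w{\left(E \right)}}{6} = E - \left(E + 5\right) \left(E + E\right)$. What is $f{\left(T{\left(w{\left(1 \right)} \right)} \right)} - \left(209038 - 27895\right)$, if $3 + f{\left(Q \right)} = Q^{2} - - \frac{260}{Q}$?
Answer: $- \frac{57936971}{320} \approx -1.8105 \cdot 10^{5}$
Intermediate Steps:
$w{\left(E \right)} = - 6 E + 12 E \left(5 + E\right)$ ($w{\left(E \right)} = - 6 \left(E - \left(E + 5\right) \left(E + E\right)\right) = - 6 \left(E - \left(5 + E\right) 2 E\right) = - 6 \left(E - 2 E \left(5 + E\right)\right) = - 6 E + 12 E \left(5 + E\right)$)
$T{\left(h \right)} = \frac{25}{8}$ ($T{\left(h \right)} = 6 + \frac{1}{8} \left(-23\right) = 6 - \frac{23}{8} = \frac{25}{8}$)
$f{\left(Q \right)} = -3 + Q^{2} + \frac{260}{Q}$ ($f{\left(Q \right)} = -3 + \left(Q^{2} - - \frac{260}{Q}\right) = -3 + \left(Q^{2} + \frac{260}{Q}\right) = -3 + Q^{2} + \frac{260}{Q}$)
$f{\left(T{\left(w{\left(1 \right)} \right)} \right)} - \left(209038 - 27895\right) = \left(-3 + \left(\frac{25}{8}\right)^{2} + \frac{260}{\frac{25}{8}}\right) - \left(209038 - 27895\right) = \left(-3 + \frac{625}{64} + 260 \cdot \frac{8}{25}\right) - 181143 = \left(-3 + \frac{625}{64} + \frac{416}{5}\right) - 181143 = \frac{28789}{320} - 181143 = - \frac{57936971}{320}$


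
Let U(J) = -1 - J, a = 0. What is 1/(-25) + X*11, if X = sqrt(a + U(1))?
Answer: -1/25 + 11*I*sqrt(2) ≈ -0.04 + 15.556*I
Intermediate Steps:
X = I*sqrt(2) (X = sqrt(0 + (-1 - 1*1)) = sqrt(0 + (-1 - 1)) = sqrt(0 - 2) = sqrt(-2) = I*sqrt(2) ≈ 1.4142*I)
1/(-25) + X*11 = 1/(-25) + (I*sqrt(2))*11 = -1/25 + 11*I*sqrt(2)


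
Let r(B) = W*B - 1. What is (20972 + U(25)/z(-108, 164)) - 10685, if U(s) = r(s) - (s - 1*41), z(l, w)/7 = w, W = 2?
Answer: 11809541/1148 ≈ 10287.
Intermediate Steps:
z(l, w) = 7*w
r(B) = -1 + 2*B (r(B) = 2*B - 1 = -1 + 2*B)
U(s) = 40 + s (U(s) = (-1 + 2*s) - (s - 1*41) = (-1 + 2*s) - (s - 41) = (-1 + 2*s) - (-41 + s) = (-1 + 2*s) + (41 - s) = 40 + s)
(20972 + U(25)/z(-108, 164)) - 10685 = (20972 + (40 + 25)/((7*164))) - 10685 = (20972 + 65/1148) - 10685 = 24075921/1148 - 10685 = 11809541/1148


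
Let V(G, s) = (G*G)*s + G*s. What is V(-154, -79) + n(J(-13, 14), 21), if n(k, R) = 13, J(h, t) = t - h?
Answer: -1861385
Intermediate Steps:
V(G, s) = G*s + s*G² (V(G, s) = G²*s + G*s = s*G² + G*s = G*s + s*G²)
V(-154, -79) + n(J(-13, 14), 21) = -154*(-79)*(1 - 154) + 13 = -154*(-79)*(-153) + 13 = -1861398 + 13 = -1861385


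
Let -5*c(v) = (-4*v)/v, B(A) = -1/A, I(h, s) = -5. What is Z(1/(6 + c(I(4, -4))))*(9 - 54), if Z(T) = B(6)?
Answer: 15/2 ≈ 7.5000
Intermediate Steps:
c(v) = ⅘ (c(v) = -(-4*v)/(5*v) = -⅕*(-4) = ⅘)
Z(T) = -⅙ (Z(T) = -1/6 = -1*⅙ = -⅙)
Z(1/(6 + c(I(4, -4))))*(9 - 54) = -(9 - 54)/6 = -⅙*(-45) = 15/2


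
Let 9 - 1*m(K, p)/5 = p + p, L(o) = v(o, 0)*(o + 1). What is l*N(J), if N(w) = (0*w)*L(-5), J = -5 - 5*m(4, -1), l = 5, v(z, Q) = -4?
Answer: 0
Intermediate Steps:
L(o) = -4 - 4*o (L(o) = -4*(o + 1) = -4*(1 + o) = -4 - 4*o)
m(K, p) = 45 - 10*p (m(K, p) = 45 - 5*(p + p) = 45 - 10*p)
J = -280 (J = -5 - 5*(45 - 10*(-1)) = -5 - 5*(45 + 10) = -5 - 5*55 = -5 - 275 = -280)
N(w) = 0 (N(w) = (0*w)*(-4 - 4*(-5)) = 0*(-4 + 20) = 0*16 = 0)
l*N(J) = 5*0 = 0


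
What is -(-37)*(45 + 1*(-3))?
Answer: 1554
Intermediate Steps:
-(-37)*(45 + 1*(-3)) = -(-37)*(45 - 3) = -(-37)*42 = -1*(-1554) = 1554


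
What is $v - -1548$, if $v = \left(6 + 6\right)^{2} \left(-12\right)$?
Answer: $-180$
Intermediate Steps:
$v = -1728$ ($v = 12^{2} \left(-12\right) = 144 \left(-12\right) = -1728$)
$v - -1548 = -1728 - -1548 = -1728 + 1548 = -180$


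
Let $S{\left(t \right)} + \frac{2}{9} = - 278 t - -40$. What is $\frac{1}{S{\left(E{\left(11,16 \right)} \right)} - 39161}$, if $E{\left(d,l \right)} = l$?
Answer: $- \frac{9}{392123} \approx -2.2952 \cdot 10^{-5}$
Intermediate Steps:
$S{\left(t \right)} = \frac{358}{9} - 278 t$ ($S{\left(t \right)} = - \frac{2}{9} - \left(-40 + 278 t\right) = \frac{358}{9} - 278 t$)
$\frac{1}{S{\left(E{\left(11,16 \right)} \right)} - 39161} = \frac{1}{\left(\frac{358}{9} - 4448\right) - 39161} = \frac{1}{- \frac{39674}{9} - 39161} = \frac{1}{- \frac{392123}{9}} = - \frac{9}{392123}$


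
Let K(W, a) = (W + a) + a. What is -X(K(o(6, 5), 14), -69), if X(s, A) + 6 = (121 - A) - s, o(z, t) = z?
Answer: -150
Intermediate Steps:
K(W, a) = W + 2*a
X(s, A) = 115 - A - s (X(s, A) = -6 + ((121 - A) - s) = -6 + (121 - A - s) = 115 - A - s)
-X(K(o(6, 5), 14), -69) = -(115 - 1*(-69) - (6 + 2*14)) = -(115 + 69 - (6 + 28)) = -(115 + 69 - 1*34) = -(115 + 69 - 34) = -1*150 = -150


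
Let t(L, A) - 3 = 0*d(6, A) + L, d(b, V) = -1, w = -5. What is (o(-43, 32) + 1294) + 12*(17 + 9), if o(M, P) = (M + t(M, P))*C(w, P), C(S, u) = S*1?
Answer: 2021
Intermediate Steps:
C(S, u) = S
t(L, A) = 3 + L (t(L, A) = 3 + (0*(-1) + L) = 3 + (0 + L) = 3 + L)
o(M, P) = -15 - 10*M (o(M, P) = (M + (3 + M))*(-5) = (3 + 2*M)*(-5) = -15 - 10*M)
(o(-43, 32) + 1294) + 12*(17 + 9) = ((-15 - 10*(-43)) + 1294) + 12*(17 + 9) = ((-15 + 430) + 1294) + 12*26 = (415 + 1294) + 312 = 1709 + 312 = 2021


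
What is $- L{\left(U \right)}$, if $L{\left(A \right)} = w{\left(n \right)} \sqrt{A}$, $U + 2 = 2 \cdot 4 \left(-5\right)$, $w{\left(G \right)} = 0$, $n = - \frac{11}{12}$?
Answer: $0$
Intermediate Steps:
$n = - \frac{11}{12}$ ($n = \left(-11\right) \frac{1}{12} = - \frac{11}{12} \approx -0.91667$)
$U = -42$ ($U = -2 + 2 \cdot 4 \left(-5\right) = -2 + 8 \left(-5\right) = -2 - 40 = -42$)
$L{\left(A \right)} = 0$ ($L{\left(A \right)} = 0 \sqrt{A} = 0$)
$- L{\left(U \right)} = \left(-1\right) 0 = 0$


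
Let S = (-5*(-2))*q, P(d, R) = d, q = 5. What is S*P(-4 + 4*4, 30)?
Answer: 600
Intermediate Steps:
S = 50 (S = -5*(-2)*5 = 10*5 = 50)
S*P(-4 + 4*4, 30) = 50*(-4 + 4*4) = 50*(-4 + 16) = 50*12 = 600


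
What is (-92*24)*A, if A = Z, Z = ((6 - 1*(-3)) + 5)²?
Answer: -432768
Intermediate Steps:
Z = 196 (Z = ((6 + 3) + 5)² = (9 + 5)² = 14² = 196)
A = 196
(-92*24)*A = -92*24*196 = -2208*196 = -432768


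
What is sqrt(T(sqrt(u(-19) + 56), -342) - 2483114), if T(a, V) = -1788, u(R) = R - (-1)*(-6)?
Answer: I*sqrt(2484902) ≈ 1576.4*I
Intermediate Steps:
u(R) = -6 + R (u(R) = R - 1*6 = R - 6 = -6 + R)
sqrt(T(sqrt(u(-19) + 56), -342) - 2483114) = sqrt(-1788 - 2483114) = sqrt(-2484902) = I*sqrt(2484902)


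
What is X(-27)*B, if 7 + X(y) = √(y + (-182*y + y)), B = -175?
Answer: 1225 - 3150*√15 ≈ -10975.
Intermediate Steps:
X(y) = -7 + 6*√5*√(-y) (X(y) = -7 + √(y + (-182*y + y)) = -7 + √(y - 181*y) = -7 + √(-180*y) = -7 + 6*√5*√(-y))
X(-27)*B = (-7 + 6*√5*√(-1*(-27)))*(-175) = (-7 + 6*√5*√27)*(-175) = (-7 + 6*√5*(3*√3))*(-175) = (-7 + 18*√15)*(-175) = 1225 - 3150*√15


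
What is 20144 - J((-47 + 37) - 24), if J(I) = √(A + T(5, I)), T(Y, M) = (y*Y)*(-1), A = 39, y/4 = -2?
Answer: 20144 - √79 ≈ 20135.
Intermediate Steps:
y = -8 (y = 4*(-2) = -8)
T(Y, M) = 8*Y (T(Y, M) = -8*Y*(-1) = 8*Y)
J(I) = √79 (J(I) = √(39 + 8*5) = √(39 + 40) = √79)
20144 - J((-47 + 37) - 24) = 20144 - √79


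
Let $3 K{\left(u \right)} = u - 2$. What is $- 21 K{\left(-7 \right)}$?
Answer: $63$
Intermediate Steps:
$K{\left(u \right)} = - \frac{2}{3} + \frac{u}{3}$ ($K{\left(u \right)} = \frac{u - 2}{3} = \frac{-2 + u}{3} = - \frac{2}{3} + \frac{u}{3}$)
$- 21 K{\left(-7 \right)} = - 21 \left(- \frac{2}{3} + \frac{1}{3} \left(-7\right)\right) = - 21 \left(- \frac{2}{3} - \frac{7}{3}\right) = \left(-21\right) \left(-3\right) = 63$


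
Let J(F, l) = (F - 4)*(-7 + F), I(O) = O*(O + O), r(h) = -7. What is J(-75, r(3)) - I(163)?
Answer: -46660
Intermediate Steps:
I(O) = 2*O² (I(O) = O*(2*O) = 2*O²)
J(F, l) = (-7 + F)*(-4 + F) (J(F, l) = (-4 + F)*(-7 + F) = (-7 + F)*(-4 + F))
J(-75, r(3)) - I(163) = (28 + (-75)² - 11*(-75)) - 2*163² = (28 + 5625 + 825) - 2*26569 = 6478 - 1*53138 = 6478 - 53138 = -46660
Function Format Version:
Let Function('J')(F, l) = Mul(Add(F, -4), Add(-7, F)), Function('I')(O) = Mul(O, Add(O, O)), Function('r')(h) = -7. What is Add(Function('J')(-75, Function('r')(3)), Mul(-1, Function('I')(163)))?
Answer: -46660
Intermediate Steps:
Function('I')(O) = Mul(2, Pow(O, 2)) (Function('I')(O) = Mul(O, Mul(2, O)) = Mul(2, Pow(O, 2)))
Function('J')(F, l) = Mul(Add(-7, F), Add(-4, F)) (Function('J')(F, l) = Mul(Add(-4, F), Add(-7, F)) = Mul(Add(-7, F), Add(-4, F)))
Add(Function('J')(-75, Function('r')(3)), Mul(-1, Function('I')(163))) = Add(Add(28, Pow(-75, 2), Mul(-11, -75)), Mul(-1, Mul(2, Pow(163, 2)))) = Add(Add(28, 5625, 825), Mul(-1, Mul(2, 26569))) = Add(6478, Mul(-1, 53138)) = Add(6478, -53138) = -46660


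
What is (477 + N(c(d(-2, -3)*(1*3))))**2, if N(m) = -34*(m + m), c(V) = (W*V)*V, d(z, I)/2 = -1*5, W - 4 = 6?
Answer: 373960379529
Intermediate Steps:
W = 10 (W = 4 + 6 = 10)
d(z, I) = -10 (d(z, I) = 2*(-1*5) = 2*(-5) = -10)
c(V) = 10*V**2 (c(V) = (10*V)*V = 10*V**2)
N(m) = -68*m
(477 + N(c(d(-2, -3)*(1*3))))**2 = (477 - 680*(-10*3)**2)**2 = (477 - 680*(-30)**2)**2 = (477 - 680*900)**2 = (477 - 68*9000)**2 = (477 - 612000)**2 = (-611523)**2 = 373960379529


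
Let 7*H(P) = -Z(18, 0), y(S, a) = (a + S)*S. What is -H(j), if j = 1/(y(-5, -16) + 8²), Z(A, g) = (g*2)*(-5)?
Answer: 0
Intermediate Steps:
y(S, a) = S*(S + a) (y(S, a) = (S + a)*S = S*(S + a))
Z(A, g) = -10*g (Z(A, g) = (2*g)*(-5) = -10*g)
j = 1/169 (j = 1/(-5*(-5 - 16) + 8²) = 1/(-5*(-21) + 64) = 1/(105 + 64) = 1/169 ≈ 0.0059172)
H(P) = 0 (H(P) = (-(-10)*0)/7 = (-1*0)/7 = (⅐)*0 = 0)
-H(j) = -1*0 = 0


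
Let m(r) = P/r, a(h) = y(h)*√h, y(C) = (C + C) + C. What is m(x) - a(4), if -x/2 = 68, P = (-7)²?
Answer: -3313/136 ≈ -24.360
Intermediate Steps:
P = 49
y(C) = 3*C (y(C) = 2*C + C = 3*C)
x = -136 (x = -2*68 = -136)
a(h) = 3*h^(3/2) (a(h) = (3*h)*√h = 3*h^(3/2))
m(r) = 49/r
m(x) - a(4) = 49/(-136) - 3*4^(3/2) = 49*(-1/136) - 3*8 = -49/136 - 1*24 = -49/136 - 24 = -3313/136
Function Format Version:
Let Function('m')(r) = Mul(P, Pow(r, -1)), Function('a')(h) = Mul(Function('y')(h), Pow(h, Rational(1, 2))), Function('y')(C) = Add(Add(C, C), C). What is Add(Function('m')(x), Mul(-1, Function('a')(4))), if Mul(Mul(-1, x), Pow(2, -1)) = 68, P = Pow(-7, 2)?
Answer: Rational(-3313, 136) ≈ -24.360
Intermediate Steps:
P = 49
Function('y')(C) = Mul(3, C) (Function('y')(C) = Add(Mul(2, C), C) = Mul(3, C))
x = -136 (x = Mul(-2, 68) = -136)
Function('a')(h) = Mul(3, Pow(h, Rational(3, 2))) (Function('a')(h) = Mul(Mul(3, h), Pow(h, Rational(1, 2))) = Mul(3, Pow(h, Rational(3, 2))))
Function('m')(r) = Mul(49, Pow(r, -1))
Add(Function('m')(x), Mul(-1, Function('a')(4))) = Add(Mul(49, Pow(-136, -1)), Mul(-1, Mul(3, Pow(4, Rational(3, 2))))) = Add(Mul(49, Rational(-1, 136)), Mul(-1, Mul(3, 8))) = Add(Rational(-49, 136), Mul(-1, 24)) = Add(Rational(-49, 136), -24) = Rational(-3313, 136)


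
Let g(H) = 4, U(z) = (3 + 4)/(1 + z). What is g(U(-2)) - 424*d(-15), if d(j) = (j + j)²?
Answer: -381596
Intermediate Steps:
U(z) = 7/(1 + z)
d(j) = 4*j² (d(j) = (2*j)² = 4*j²)
g(U(-2)) - 424*d(-15) = 4 - 1696*(-15)² = 4 - 1696*225 = 4 - 424*900 = 4 - 381600 = -381596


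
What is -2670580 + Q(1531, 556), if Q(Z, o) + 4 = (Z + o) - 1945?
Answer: -2670442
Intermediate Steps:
Q(Z, o) = -1949 + Z + o (Q(Z, o) = -4 + ((Z + o) - 1945) = -4 + (-1945 + Z + o) = -1949 + Z + o)
-2670580 + Q(1531, 556) = -2670580 + (-1949 + 1531 + 556) = -2670580 + 138 = -2670442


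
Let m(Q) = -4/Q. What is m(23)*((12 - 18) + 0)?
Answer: 24/23 ≈ 1.0435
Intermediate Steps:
m(23)*((12 - 18) + 0) = (-4/23)*((12 - 18) + 0) = (-4*1/23)*(-6 + 0) = -4/23*(-6) = 24/23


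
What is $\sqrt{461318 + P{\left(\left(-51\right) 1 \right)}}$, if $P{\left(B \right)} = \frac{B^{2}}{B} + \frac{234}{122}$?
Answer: $\frac{2 \sqrt{429095411}}{61} \approx 679.17$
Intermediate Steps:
$P{\left(B \right)} = \frac{117}{61} + B$ ($P{\left(B \right)} = B + 234 \cdot \frac{1}{122} = B + \frac{117}{61} = \frac{117}{61} + B$)
$\sqrt{461318 + P{\left(\left(-51\right) 1 \right)}} = \sqrt{461318 + \left(\frac{117}{61} - 51\right)} = \sqrt{461318 - \frac{2994}{61}} = \sqrt{\frac{28137404}{61}} = \frac{2 \sqrt{429095411}}{61}$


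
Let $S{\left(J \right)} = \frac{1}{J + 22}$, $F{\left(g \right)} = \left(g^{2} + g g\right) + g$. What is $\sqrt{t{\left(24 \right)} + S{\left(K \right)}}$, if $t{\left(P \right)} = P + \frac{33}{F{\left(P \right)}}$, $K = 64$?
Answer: $\frac{\sqrt{34848318}}{1204} \approx 4.903$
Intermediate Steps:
$F{\left(g \right)} = g + 2 g^{2}$ ($F{\left(g \right)} = \left(g^{2} + g^{2}\right) + g = 2 g^{2} + g = g + 2 g^{2}$)
$S{\left(J \right)} = \frac{1}{22 + J}$
$t{\left(P \right)} = P + \frac{33}{P \left(1 + 2 P\right)}$
$\sqrt{t{\left(24 \right)} + S{\left(K \right)}} = \sqrt{\frac{33 + 24^{2} \left(1 + 2 \cdot 24\right)}{24 \left(1 + 2 \cdot 24\right)} + \frac{1}{22 + 64}} = \sqrt{\frac{33 + 576 \left(1 + 48\right)}{24 \left(1 + 48\right)} + \frac{1}{86}} = \sqrt{\frac{33 + 576 \cdot 49}{24 \cdot 49} + \frac{1}{86}} = \sqrt{\frac{1}{24} \cdot \frac{1}{49} \left(33 + 28224\right) + \frac{1}{86}} = \sqrt{\frac{1}{24} \cdot \frac{1}{49} \cdot 28257 + \frac{1}{86}} = \sqrt{\frac{9419}{392} + \frac{1}{86}} = \sqrt{\frac{405213}{16856}} = \frac{\sqrt{34848318}}{1204}$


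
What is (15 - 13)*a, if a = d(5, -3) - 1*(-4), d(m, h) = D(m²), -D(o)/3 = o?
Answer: -142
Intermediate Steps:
D(o) = -3*o
d(m, h) = -3*m²
a = -71 (a = -3*5² - 1*(-4) = -3*25 + 4 = -75 + 4 = -71)
(15 - 13)*a = (15 - 13)*(-71) = 2*(-71) = -142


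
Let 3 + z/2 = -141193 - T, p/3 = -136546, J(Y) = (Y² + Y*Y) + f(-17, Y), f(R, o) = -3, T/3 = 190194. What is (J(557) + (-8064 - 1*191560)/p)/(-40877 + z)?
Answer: -127089265217/299943702627 ≈ -0.42371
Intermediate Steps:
T = 570582 (T = 3*190194 = 570582)
J(Y) = -3 + 2*Y² (J(Y) = (Y² + Y*Y) - 3 = (Y² + Y²) - 3 = 2*Y² - 3 = -3 + 2*Y²)
p = -409638 (p = 3*(-136546) = -409638)
z = -1423556 (z = -6 + 2*(-141193 - 1*570582) = -6 + 2*(-141193 - 570582) = -6 + 2*(-711775) = -6 - 1423550 = -1423556)
(J(557) + (-8064 - 1*191560)/p)/(-40877 + z) = ((-3 + 2*557²) + (-8064 - 1*191560)/(-409638))/(-40877 - 1423556) = ((-3 + 2*310249) + (-8064 - 191560)*(-1/409638))/(-1464433) = ((-3 + 620498) - 199624*(-1/409638))*(-1/1464433) = (620495 + 99812/204819)*(-1/1464433) = (127089265217/204819)*(-1/1464433) = -127089265217/299943702627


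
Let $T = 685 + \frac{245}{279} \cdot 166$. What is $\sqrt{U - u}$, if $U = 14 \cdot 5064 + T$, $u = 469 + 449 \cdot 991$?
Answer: $\frac{i \sqrt{3232141933}}{93} \approx 611.31 i$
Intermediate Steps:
$T = \frac{231785}{279}$ ($T = 685 + 245 \cdot \frac{1}{279} \cdot 166 = 685 + \frac{245}{279} \cdot 166 = 685 + \frac{40670}{279} = \frac{231785}{279} \approx 830.77$)
$u = 445428$ ($u = 469 + 444959 = 445428$)
$U = \frac{20011769}{279}$ ($U = 14 \cdot 5064 + \frac{231785}{279} = 70896 + \frac{231785}{279} = \frac{20011769}{279} \approx 71727.0$)
$\sqrt{U - u} = \sqrt{\frac{20011769}{279} - 445428} = \sqrt{- \frac{104262643}{279}} = \frac{i \sqrt{3232141933}}{93}$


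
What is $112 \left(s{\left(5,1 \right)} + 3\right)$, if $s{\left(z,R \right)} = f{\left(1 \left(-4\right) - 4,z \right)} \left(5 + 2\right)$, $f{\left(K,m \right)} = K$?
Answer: $-5936$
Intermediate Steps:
$s{\left(z,R \right)} = -56$ ($s{\left(z,R \right)} = \left(1 \left(-4\right) - 4\right) \left(5 + 2\right) = \left(-4 - 4\right) 7 = \left(-8\right) 7 = -56$)
$112 \left(s{\left(5,1 \right)} + 3\right) = 112 \left(-56 + 3\right) = 112 \left(-53\right) = -5936$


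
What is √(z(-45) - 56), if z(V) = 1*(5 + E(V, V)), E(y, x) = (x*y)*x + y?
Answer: I*√91221 ≈ 302.03*I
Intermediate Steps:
E(y, x) = y + y*x² (E(y, x) = y*x² + y = y + y*x²)
z(V) = 5 + V*(1 + V²) (z(V) = 1*(5 + V*(1 + V²)) = 5 + V*(1 + V²))
√(z(-45) - 56) = √((5 - 45 + (-45)³) - 56) = √((5 - 45 - 91125) - 56) = √(-91165 - 56) = √(-91221) = I*√91221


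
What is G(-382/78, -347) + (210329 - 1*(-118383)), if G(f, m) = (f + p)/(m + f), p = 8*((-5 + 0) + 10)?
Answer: 4511242119/13724 ≈ 3.2871e+5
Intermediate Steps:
p = 40 (p = 8*(-5 + 10) = 8*5 = 40)
G(f, m) = (40 + f)/(f + m) (G(f, m) = (f + 40)/(m + f) = (40 + f)/(f + m))
G(-382/78, -347) + (210329 - 1*(-118383)) = (40 - 382/78)/(-382/78 - 347) + (210329 - 1*(-118383)) = (40 - 382*1/78)/(-382*1/78 - 347) + (210329 + 118383) = (40 - 191/39)/(-191/39 - 347) + 328712 = (1369/39)/(-13724/39) + 328712 = -39/13724*1369/39 + 328712 = -1369/13724 + 328712 = 4511242119/13724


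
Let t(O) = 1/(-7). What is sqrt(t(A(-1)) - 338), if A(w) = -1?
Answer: 3*I*sqrt(1841)/7 ≈ 18.389*I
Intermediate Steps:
t(O) = -1/7
sqrt(t(A(-1)) - 338) = sqrt(-1/7 - 338) = sqrt(-2367/7) = 3*I*sqrt(1841)/7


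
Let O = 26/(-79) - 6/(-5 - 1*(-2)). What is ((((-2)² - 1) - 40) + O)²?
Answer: 7789681/6241 ≈ 1248.1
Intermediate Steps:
O = 132/79 (O = 26*(-1/79) - 6/(-5 + 2) = -26/79 - 6/(-3) = -26/79 - 6*(-⅓) = -26/79 + 2 = 132/79 ≈ 1.6709)
((((-2)² - 1) - 40) + O)² = ((((-2)² - 1) - 40) + 132/79)² = (((4 - 1) - 40) + 132/79)² = ((3 - 40) + 132/79)² = (-37 + 132/79)² = (-2791/79)² = 7789681/6241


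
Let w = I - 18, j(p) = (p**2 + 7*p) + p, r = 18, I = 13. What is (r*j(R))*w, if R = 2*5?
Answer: -16200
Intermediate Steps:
R = 10
j(p) = p**2 + 8*p
w = -5 (w = 13 - 18 = -5)
(r*j(R))*w = (18*(10*(8 + 10)))*(-5) = (18*(10*18))*(-5) = (18*180)*(-5) = 3240*(-5) = -16200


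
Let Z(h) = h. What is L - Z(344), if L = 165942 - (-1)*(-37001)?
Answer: 128597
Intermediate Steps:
L = 128941 (L = 165942 - 1*37001 = 165942 - 37001 = 128941)
L - Z(344) = 128941 - 1*344 = 128941 - 344 = 128597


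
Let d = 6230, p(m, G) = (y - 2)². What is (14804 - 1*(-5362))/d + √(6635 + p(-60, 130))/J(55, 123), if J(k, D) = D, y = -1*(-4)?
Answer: 10083/3115 + √6639/123 ≈ 3.8994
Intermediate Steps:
y = 4
p(m, G) = 4 (p(m, G) = (4 - 2)² = 2² = 4)
(14804 - 1*(-5362))/d + √(6635 + p(-60, 130))/J(55, 123) = (14804 - 1*(-5362))/6230 + √(6635 + 4)/123 = (14804 + 5362)*(1/6230) + √6639*(1/123) = 20166*(1/6230) + √6639/123 = 10083/3115 + √6639/123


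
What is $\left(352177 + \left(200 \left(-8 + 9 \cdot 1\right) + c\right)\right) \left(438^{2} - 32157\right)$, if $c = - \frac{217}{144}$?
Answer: $\frac{900316565753}{16} \approx 5.627 \cdot 10^{10}$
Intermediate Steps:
$c = - \frac{217}{144}$ ($c = \left(-217\right) \frac{1}{144} = - \frac{217}{144} \approx -1.5069$)
$\left(352177 + \left(200 \left(-8 + 9 \cdot 1\right) + c\right)\right) \left(438^{2} - 32157\right) = \left(352177 - \left(\frac{217}{144} - 200 \left(-8 + 9 \cdot 1\right)\right)\right) \left(438^{2} - 32157\right) = \left(352177 - \left(\frac{217}{144} - 200 \left(-8 + 9\right)\right)\right) \left(191844 - 32157\right) = \left(352177 + \left(200 \cdot 1 - \frac{217}{144}\right)\right) 159687 = \left(352177 + \left(200 - \frac{217}{144}\right)\right) 159687 = \left(352177 + \frac{28583}{144}\right) 159687 = \frac{50742071}{144} \cdot 159687 = \frac{900316565753}{16}$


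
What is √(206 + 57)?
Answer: √263 ≈ 16.217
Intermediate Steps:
√(206 + 57) = √263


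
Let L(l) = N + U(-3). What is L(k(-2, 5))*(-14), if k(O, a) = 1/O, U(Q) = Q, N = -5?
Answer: 112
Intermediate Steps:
k(O, a) = 1/O
L(l) = -8 (L(l) = -5 - 3 = -8)
L(k(-2, 5))*(-14) = -8*(-14) = 112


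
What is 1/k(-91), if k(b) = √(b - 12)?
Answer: -I*√103/103 ≈ -0.098533*I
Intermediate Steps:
k(b) = √(-12 + b)
1/k(-91) = 1/(√(-12 - 91)) = 1/(√(-103)) = 1/(I*√103) = -I*√103/103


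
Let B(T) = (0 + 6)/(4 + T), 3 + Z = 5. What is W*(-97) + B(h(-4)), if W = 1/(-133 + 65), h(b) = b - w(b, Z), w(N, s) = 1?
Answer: -311/68 ≈ -4.5735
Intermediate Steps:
Z = 2 (Z = -3 + 5 = 2)
h(b) = -1 + b (h(b) = b - 1*1 = b - 1 = -1 + b)
W = -1/68 (W = 1/(-68) = -1/68 ≈ -0.014706)
B(T) = 6/(4 + T)
W*(-97) + B(h(-4)) = -1/68*(-97) + 6/(4 + (-1 - 4)) = 97/68 + 6/(4 - 5) = 97/68 + 6/(-1) = 97/68 + 6*(-1) = 97/68 - 6 = -311/68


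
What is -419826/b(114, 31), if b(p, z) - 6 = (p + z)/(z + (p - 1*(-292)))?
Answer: -183463962/2767 ≈ -66304.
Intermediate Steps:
b(p, z) = 6 + (p + z)/(292 + p + z) (b(p, z) = 6 + (p + z)/(z + (p - 1*(-292))) = 6 + (p + z)/(z + (p + 292)) = 6 + (p + z)/(z + (292 + p)) = 6 + (p + z)/(292 + p + z))
-419826/b(114, 31) = -419826*(292 + 114 + 31)/(1752 + 7*114 + 7*31) = -419826*437/(1752 + 798 + 217) = -419826/((1/437)*2767) = -419826/2767/437 = -419826*437/2767 = -183463962/2767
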